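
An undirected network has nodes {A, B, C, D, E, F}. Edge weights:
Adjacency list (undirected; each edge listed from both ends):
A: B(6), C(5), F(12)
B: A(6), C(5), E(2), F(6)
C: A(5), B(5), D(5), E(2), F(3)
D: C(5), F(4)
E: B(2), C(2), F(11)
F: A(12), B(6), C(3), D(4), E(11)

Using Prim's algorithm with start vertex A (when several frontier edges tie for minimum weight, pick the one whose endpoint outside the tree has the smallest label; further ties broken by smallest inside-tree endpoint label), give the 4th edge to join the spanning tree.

C-F

Prim's algorithm from A:
Step 1: frontier [A-C 5, A-B 6, A-F 12] → take A-C (5); add C.
Step 2: frontier [A-B 6, A-F 12, C-E 2, C-F 3, B-C 5, C-D 5] → take C-E (2); add E.
Step 3: frontier [A-B 6, A-F 12, C-F 3, B-C 5, C-D 5, B-E 2, E-F 11] → take B-E (2); add B.
Step 4: frontier [A-F 12, B-F 6, C-F 3, C-D 5, E-F 11] → take C-F (3); add F.
Step 5: frontier [C-D 5, D-F 4] → take D-F (4); add D.
The 4th edge added is C-F.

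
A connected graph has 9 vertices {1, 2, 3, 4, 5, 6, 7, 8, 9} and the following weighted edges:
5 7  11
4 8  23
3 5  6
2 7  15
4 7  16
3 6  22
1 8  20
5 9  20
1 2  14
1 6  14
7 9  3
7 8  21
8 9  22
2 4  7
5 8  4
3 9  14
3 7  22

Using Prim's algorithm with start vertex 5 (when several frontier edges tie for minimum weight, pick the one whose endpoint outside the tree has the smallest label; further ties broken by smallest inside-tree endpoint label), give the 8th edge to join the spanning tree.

1-6

Prim, starting at 5.
Step 1: cheapest edge leaving the tree is 5 8 (4); add 8.
Step 2: cheapest edge leaving the tree is 3 5 (6); add 3.
Step 3: cheapest edge leaving the tree is 5 7 (11); add 7.
Step 4: cheapest edge leaving the tree is 7 9 (3); add 9.
Step 5: cheapest edge leaving the tree is 2 7 (15); add 2.
Step 6: cheapest edge leaving the tree is 2 4 (7); add 4.
Step 7: cheapest edge leaving the tree is 1 2 (14); add 1.
Step 8: cheapest edge leaving the tree is 1 6 (14); add 6.
The 8th edge added is 1 6.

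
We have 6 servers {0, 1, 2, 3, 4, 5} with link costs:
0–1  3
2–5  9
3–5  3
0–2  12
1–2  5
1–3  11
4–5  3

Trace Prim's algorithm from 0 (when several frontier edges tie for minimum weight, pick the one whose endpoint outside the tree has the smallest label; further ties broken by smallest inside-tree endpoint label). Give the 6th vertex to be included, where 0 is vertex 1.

4

Grow the tree from 0 using Prim:
Step 1: cheapest edge leaving the tree is 0–1 (3); add 1.
Step 2: cheapest edge leaving the tree is 1–2 (5); add 2.
Step 3: cheapest edge leaving the tree is 2–5 (9); add 5.
Step 4: cheapest edge leaving the tree is 3–5 (3); add 3.
Step 5: cheapest edge leaving the tree is 4–5 (3); add 4.
Vertex order: 0, 1, 2, 5, 3, 4. The 6th vertex is 4.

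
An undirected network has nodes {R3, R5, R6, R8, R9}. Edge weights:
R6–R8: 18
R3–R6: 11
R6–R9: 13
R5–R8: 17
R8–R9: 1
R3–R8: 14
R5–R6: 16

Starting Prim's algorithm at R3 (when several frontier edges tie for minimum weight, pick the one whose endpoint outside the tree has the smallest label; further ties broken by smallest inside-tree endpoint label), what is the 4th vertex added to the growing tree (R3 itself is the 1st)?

R8

Prim's algorithm from R3:
Step 1: frontier [R3–R6 11, R3–R8 14] → take R3–R6 (11); add R6.
Step 2: frontier [R3–R8 14, R6–R9 13, R5–R6 16, R6–R8 18] → take R6–R9 (13); add R9.
Step 3: frontier [R3–R8 14, R5–R6 16, R6–R8 18, R8–R9 1] → take R8–R9 (1); add R8.
Step 4: frontier [R5–R6 16, R5–R8 17] → take R5–R6 (16); add R5.
Vertex order: R3, R6, R9, R8, R5. The 4th vertex is R8.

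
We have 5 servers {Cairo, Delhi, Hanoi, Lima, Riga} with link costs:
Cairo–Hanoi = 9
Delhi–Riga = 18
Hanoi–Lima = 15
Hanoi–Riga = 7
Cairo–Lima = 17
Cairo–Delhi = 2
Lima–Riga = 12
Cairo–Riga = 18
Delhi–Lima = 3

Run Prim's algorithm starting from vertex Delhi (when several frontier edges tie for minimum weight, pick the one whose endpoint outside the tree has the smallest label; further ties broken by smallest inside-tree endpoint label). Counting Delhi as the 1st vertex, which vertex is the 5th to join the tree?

Prim's algorithm from Delhi:
Step 1: frontier [Cairo–Delhi 2, Delhi–Lima 3, Delhi–Riga 18] → take Cairo–Delhi (2); add Cairo.
Step 2: frontier [Cairo–Hanoi 9, Cairo–Lima 17, Cairo–Riga 18, Delhi–Lima 3, Delhi–Riga 18] → take Delhi–Lima (3); add Lima.
Step 3: frontier [Cairo–Hanoi 9, Cairo–Riga 18, Delhi–Riga 18, Lima–Riga 12, Hanoi–Lima 15] → take Cairo–Hanoi (9); add Hanoi.
Step 4: frontier [Cairo–Riga 18, Delhi–Riga 18, Hanoi–Riga 7, Lima–Riga 12] → take Hanoi–Riga (7); add Riga.
Vertex order: Delhi, Cairo, Lima, Hanoi, Riga. The 5th vertex is Riga.

Riga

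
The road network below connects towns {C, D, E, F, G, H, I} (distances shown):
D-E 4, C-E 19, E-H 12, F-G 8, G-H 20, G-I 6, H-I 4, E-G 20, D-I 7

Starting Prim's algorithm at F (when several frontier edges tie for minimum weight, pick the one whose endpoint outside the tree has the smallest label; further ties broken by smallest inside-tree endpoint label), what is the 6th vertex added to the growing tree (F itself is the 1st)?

Prim's algorithm from F:
Step 1: cheapest edge leaving the tree is F-G (8); add G.
Step 2: cheapest edge leaving the tree is G-I (6); add I.
Step 3: cheapest edge leaving the tree is H-I (4); add H.
Step 4: cheapest edge leaving the tree is D-I (7); add D.
Step 5: cheapest edge leaving the tree is D-E (4); add E.
Step 6: cheapest edge leaving the tree is C-E (19); add C.
Vertex order: F, G, I, H, D, E, C. The 6th vertex is E.

E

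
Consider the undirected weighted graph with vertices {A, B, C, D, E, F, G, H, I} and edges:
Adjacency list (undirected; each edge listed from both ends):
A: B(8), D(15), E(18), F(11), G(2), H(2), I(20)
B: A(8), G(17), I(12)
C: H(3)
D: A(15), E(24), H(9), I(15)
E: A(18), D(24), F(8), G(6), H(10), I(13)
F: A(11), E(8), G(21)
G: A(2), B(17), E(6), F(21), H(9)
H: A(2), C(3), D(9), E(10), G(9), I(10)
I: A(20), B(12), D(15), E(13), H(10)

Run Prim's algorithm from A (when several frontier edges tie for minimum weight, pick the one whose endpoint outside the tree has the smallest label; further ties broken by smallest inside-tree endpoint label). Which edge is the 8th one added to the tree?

H-I

Grow the tree from A using Prim:
Step 1: cheapest edge leaving the tree is A–G (2); add G.
Step 2: cheapest edge leaving the tree is A–H (2); add H.
Step 3: cheapest edge leaving the tree is C–H (3); add C.
Step 4: cheapest edge leaving the tree is E–G (6); add E.
Step 5: cheapest edge leaving the tree is A–B (8); add B.
Step 6: cheapest edge leaving the tree is E–F (8); add F.
Step 7: cheapest edge leaving the tree is D–H (9); add D.
Step 8: cheapest edge leaving the tree is H–I (10); add I.
The 8th edge added is H–I.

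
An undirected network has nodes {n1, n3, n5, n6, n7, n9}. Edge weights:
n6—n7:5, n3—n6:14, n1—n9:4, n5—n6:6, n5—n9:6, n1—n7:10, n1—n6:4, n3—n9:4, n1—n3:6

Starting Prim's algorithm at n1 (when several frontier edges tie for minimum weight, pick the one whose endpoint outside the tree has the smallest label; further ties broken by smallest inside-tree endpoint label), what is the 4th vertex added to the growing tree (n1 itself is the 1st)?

Prim, starting at n1.
Step 1: frontier [n1—n6 4, n1—n9 4, n1—n3 6, n1—n7 10] → take n1—n6 (4); add n6.
Step 2: frontier [n1—n9 4, n1—n3 6, n1—n7 10, n6—n7 5, n5—n6 6, n3—n6 14] → take n1—n9 (4); add n9.
Step 3: frontier [n1—n3 6, n1—n7 10, n6—n7 5, n5—n6 6, n3—n6 14, n3—n9 4, n5—n9 6] → take n3—n9 (4); add n3.
Step 4: frontier [n1—n7 10, n6—n7 5, n5—n6 6, n5—n9 6] → take n6—n7 (5); add n7.
Step 5: frontier [n5—n6 6, n5—n9 6] → take n5—n6 (6); add n5.
Vertex order: n1, n6, n9, n3, n7, n5. The 4th vertex is n3.

n3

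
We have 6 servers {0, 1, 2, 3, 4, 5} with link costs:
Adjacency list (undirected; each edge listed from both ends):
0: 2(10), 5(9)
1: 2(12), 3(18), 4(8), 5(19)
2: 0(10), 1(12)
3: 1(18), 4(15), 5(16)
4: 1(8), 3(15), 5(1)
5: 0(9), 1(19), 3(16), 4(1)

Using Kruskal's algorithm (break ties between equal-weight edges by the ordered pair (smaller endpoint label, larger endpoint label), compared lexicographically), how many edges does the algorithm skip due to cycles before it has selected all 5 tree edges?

Sort edges by weight, then run Kruskal:
4–5 (1): add — endpoints in different components.
1–4 (8): add — endpoints in different components.
0–5 (9): add — endpoints in different components.
0–2 (10): add — endpoints in different components.
1–2 (12): skip — 1 and 2 already connected.
3–4 (15): add — endpoints in different components.
Edges rejected before the tree was complete: 1.

1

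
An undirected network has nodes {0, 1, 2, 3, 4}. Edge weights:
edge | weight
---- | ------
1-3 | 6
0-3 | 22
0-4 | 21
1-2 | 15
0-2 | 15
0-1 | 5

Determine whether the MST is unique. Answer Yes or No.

No

Kruskal's algorithm — process edges by increasing weight (ties by edge label):
0-1 (5): add. Components now {0,1} {2} {3} {4}
1-3 (6): add. Components now {0,1,3} {2} {4}
0-2 (15): add. Components now {0,1,2,3} {4}
1-2 (15): skip — 1 and 2 already connected.
0-4 (21): add. Components now {0,1,2,3,4}
Non-tree edge 1-2 has weight 15, equal to the heaviest edge on its tree cycle — swapping gives another MST of the same weight. Not unique.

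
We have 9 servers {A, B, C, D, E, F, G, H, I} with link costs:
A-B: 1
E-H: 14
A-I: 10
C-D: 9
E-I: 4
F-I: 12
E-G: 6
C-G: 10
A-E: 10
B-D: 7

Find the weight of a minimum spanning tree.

63

Prim's algorithm from E:
Step 1: frontier [E-I 4, E-G 6, A-E 10, E-H 14] → take E-I (4); add I.
Step 2: frontier [E-G 6, A-E 10, E-H 14, A-I 10, F-I 12] → take E-G (6); add G.
Step 3: frontier [A-E 10, E-H 14, C-G 10, A-I 10, F-I 12] → take A-E (10); add A.
Step 4: frontier [A-B 1, E-H 14, C-G 10, F-I 12] → take A-B (1); add B.
Step 5: frontier [B-D 7, E-H 14, C-G 10, F-I 12] → take B-D (7); add D.
Step 6: frontier [C-D 9, E-H 14, C-G 10, F-I 12] → take C-D (9); add C.
Step 7: frontier [E-H 14, F-I 12] → take F-I (12); add F.
Step 8: frontier [E-H 14] → take E-H (14); add H.
MST edges: E-I, E-G, A-E, A-B, B-D, C-D, F-I, E-H; total weight 4+6+10+1+7+9+12+14 = 63.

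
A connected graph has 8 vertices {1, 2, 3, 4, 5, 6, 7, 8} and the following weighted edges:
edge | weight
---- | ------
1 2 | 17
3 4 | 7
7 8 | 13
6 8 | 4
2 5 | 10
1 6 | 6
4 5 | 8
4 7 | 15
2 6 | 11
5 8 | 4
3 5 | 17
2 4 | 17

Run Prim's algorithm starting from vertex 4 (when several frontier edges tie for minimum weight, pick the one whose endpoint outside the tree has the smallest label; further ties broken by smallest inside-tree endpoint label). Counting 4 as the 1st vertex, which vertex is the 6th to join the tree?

Prim's algorithm from 4:
Step 1: cheapest edge leaving the tree is 3 4 (7); add 3.
Step 2: cheapest edge leaving the tree is 4 5 (8); add 5.
Step 3: cheapest edge leaving the tree is 5 8 (4); add 8.
Step 4: cheapest edge leaving the tree is 6 8 (4); add 6.
Step 5: cheapest edge leaving the tree is 1 6 (6); add 1.
Step 6: cheapest edge leaving the tree is 2 5 (10); add 2.
Step 7: cheapest edge leaving the tree is 7 8 (13); add 7.
Vertex order: 4, 3, 5, 8, 6, 1, 2, 7. The 6th vertex is 1.

1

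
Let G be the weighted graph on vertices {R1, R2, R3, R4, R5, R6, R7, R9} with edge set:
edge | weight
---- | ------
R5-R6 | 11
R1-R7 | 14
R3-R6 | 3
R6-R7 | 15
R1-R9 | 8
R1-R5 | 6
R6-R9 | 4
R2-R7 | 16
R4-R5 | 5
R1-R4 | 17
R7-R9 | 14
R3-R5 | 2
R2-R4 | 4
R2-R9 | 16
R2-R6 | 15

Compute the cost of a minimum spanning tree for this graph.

38

Sort edges by weight, then run Kruskal:
R3-R5 (2): add — endpoints in different components.
R3-R6 (3): add — endpoints in different components.
R2-R4 (4): add — endpoints in different components.
R6-R9 (4): add — endpoints in different components.
R4-R5 (5): add — endpoints in different components.
R1-R5 (6): add — endpoints in different components.
R1-R9 (8): skip — R9 and R1 already connected.
R5-R6 (11): skip — R5 and R6 already connected.
R1-R7 (14): add — endpoints in different components.
MST edges: R3-R5, R3-R6, R2-R4, R6-R9, R4-R5, R1-R5, R1-R7; total weight 2+3+4+4+5+6+14 = 38.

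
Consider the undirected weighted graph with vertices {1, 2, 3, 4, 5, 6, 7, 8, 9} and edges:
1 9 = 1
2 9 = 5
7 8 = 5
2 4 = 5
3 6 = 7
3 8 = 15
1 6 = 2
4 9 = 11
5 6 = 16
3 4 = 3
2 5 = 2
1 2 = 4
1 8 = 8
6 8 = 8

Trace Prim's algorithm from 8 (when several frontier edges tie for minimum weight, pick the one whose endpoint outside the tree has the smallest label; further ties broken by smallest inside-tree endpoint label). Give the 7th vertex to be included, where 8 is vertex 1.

5

Prim's algorithm from 8:
Step 1: frontier [7 8 5, 1 8 8, 6 8 8, 3 8 15] → take 7 8 (5); add 7.
Step 2: frontier [1 8 8, 6 8 8, 3 8 15] → take 1 8 (8); add 1.
Step 3: frontier [1 9 1, 1 6 2, 1 2 4, 6 8 8, 3 8 15] → take 1 9 (1); add 9.
Step 4: frontier [1 6 2, 1 2 4, 6 8 8, 3 8 15, 2 9 5, 4 9 11] → take 1 6 (2); add 6.
Step 5: frontier [1 2 4, 3 6 7, 5 6 16, 3 8 15, 2 9 5, 4 9 11] → take 1 2 (4); add 2.
Step 6: frontier [2 5 2, 2 4 5, 3 6 7, 5 6 16, 3 8 15, 4 9 11] → take 2 5 (2); add 5.
Step 7: frontier [2 4 5, 3 6 7, 3 8 15, 4 9 11] → take 2 4 (5); add 4.
Step 8: frontier [3 4 3, 3 6 7, 3 8 15] → take 3 4 (3); add 3.
Vertex order: 8, 7, 1, 9, 6, 2, 5, 4, 3. The 7th vertex is 5.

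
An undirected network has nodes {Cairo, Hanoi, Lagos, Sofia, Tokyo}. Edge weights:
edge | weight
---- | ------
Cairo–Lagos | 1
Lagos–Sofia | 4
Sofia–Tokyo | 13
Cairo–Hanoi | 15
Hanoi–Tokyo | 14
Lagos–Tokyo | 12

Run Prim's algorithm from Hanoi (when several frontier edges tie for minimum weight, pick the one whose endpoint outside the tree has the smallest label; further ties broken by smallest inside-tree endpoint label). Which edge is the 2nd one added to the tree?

Grow the tree from Hanoi using Prim:
Step 1: frontier [Hanoi–Tokyo 14, Cairo–Hanoi 15] → take Hanoi–Tokyo (14); add Tokyo.
Step 2: frontier [Cairo–Hanoi 15, Lagos–Tokyo 12, Sofia–Tokyo 13] → take Lagos–Tokyo (12); add Lagos.
Step 3: frontier [Cairo–Hanoi 15, Cairo–Lagos 1, Lagos–Sofia 4, Sofia–Tokyo 13] → take Cairo–Lagos (1); add Cairo.
Step 4: frontier [Lagos–Sofia 4, Sofia–Tokyo 13] → take Lagos–Sofia (4); add Sofia.
The 2nd edge added is Lagos–Tokyo.

Lagos-Tokyo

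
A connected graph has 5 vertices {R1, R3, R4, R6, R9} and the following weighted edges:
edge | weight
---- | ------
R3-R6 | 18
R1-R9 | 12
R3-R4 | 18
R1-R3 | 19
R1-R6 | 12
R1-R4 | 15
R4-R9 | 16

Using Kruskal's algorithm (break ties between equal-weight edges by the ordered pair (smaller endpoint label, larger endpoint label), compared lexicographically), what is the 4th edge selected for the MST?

Sort edges by weight, then run Kruskal:
R1-R6 (12): add. Components now {R9} {R1,R6} {R3} {R4}
R1-R9 (12): add. Components now {R1,R6,R9} {R3} {R4}
R1-R4 (15): add. Components now {R1,R4,R6,R9} {R3}
R4-R9 (16): skip — R9 and R4 already connected.
R3-R4 (18): add. Components now {R1,R3,R4,R6,R9}
The 4th edge added is R3-R4.

R3-R4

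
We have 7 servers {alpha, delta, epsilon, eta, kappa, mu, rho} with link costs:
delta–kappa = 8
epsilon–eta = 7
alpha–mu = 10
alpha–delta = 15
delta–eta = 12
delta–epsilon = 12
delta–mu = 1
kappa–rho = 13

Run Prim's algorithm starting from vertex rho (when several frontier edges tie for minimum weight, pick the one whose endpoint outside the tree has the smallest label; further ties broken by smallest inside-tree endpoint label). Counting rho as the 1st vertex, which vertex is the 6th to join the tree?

Prim, starting at rho.
Step 1: frontier [kappa–rho 13] → take kappa–rho (13); add kappa.
Step 2: frontier [delta–kappa 8] → take delta–kappa (8); add delta.
Step 3: frontier [delta–mu 1, delta–epsilon 12, delta–eta 12, alpha–delta 15] → take delta–mu (1); add mu.
Step 4: frontier [delta–epsilon 12, delta–eta 12, alpha–delta 15, alpha–mu 10] → take alpha–mu (10); add alpha.
Step 5: frontier [delta–epsilon 12, delta–eta 12] → take delta–epsilon (12); add epsilon.
Step 6: frontier [delta–eta 12, epsilon–eta 7] → take epsilon–eta (7); add eta.
Vertex order: rho, kappa, delta, mu, alpha, epsilon, eta. The 6th vertex is epsilon.

epsilon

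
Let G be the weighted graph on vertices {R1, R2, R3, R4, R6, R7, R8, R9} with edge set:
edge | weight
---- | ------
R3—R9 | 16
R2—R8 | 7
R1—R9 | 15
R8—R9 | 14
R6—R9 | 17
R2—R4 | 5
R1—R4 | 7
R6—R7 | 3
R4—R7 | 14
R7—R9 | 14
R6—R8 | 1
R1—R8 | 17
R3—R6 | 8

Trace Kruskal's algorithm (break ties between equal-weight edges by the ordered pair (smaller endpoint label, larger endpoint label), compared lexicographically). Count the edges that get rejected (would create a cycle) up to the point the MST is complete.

1

Kruskal: consider edges lightest-first.
R6—R8 (1): add — endpoints in different components.
R6—R7 (3): add — endpoints in different components.
R2—R4 (5): add — endpoints in different components.
R1—R4 (7): add — endpoints in different components.
R2—R8 (7): add — endpoints in different components.
R3—R6 (8): add — endpoints in different components.
R4—R7 (14): skip — R7 and R4 already connected.
R7—R9 (14): add — endpoints in different components.
Edges rejected before the tree was complete: 1.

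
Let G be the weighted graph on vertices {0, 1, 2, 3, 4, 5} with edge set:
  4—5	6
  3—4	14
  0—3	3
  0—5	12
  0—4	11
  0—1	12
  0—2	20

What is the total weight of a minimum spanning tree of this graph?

Prim, starting at 4.
Step 1: cheapest edge leaving the tree is 4—5 (6); add 5.
Step 2: cheapest edge leaving the tree is 0—4 (11); add 0.
Step 3: cheapest edge leaving the tree is 0—3 (3); add 3.
Step 4: cheapest edge leaving the tree is 0—1 (12); add 1.
Step 5: cheapest edge leaving the tree is 0—2 (20); add 2.
MST edges: 4—5, 0—4, 0—3, 0—1, 0—2; total weight 6+11+3+12+20 = 52.

52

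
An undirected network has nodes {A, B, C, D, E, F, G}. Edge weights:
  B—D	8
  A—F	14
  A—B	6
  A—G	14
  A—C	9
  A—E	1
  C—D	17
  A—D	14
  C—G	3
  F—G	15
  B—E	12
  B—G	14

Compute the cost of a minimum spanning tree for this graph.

Grow the tree from E using Prim:
Step 1: frontier [A—E 1, B—E 12] → take A—E (1); add A.
Step 2: frontier [A—B 6, A—C 9, A—D 14, A—F 14, A—G 14, B—E 12] → take A—B (6); add B.
Step 3: frontier [A—C 9, A—D 14, A—F 14, A—G 14, B—D 8, B—G 14] → take B—D (8); add D.
Step 4: frontier [A—C 9, A—F 14, A—G 14, B—G 14, C—D 17] → take A—C (9); add C.
Step 5: frontier [A—F 14, A—G 14, B—G 14, C—G 3] → take C—G (3); add G.
Step 6: frontier [A—F 14, F—G 15] → take A—F (14); add F.
MST edges: A—E, A—B, B—D, A—C, C—G, A—F; total weight 1+6+8+9+3+14 = 41.

41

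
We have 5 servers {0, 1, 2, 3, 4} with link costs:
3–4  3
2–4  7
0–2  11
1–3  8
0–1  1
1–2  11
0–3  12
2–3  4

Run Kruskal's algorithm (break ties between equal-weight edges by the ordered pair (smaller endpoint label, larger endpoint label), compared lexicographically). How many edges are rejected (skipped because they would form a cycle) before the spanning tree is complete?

1

Kruskal's algorithm — process edges by increasing weight (ties by edge label):
0–1 (1): add. Components now {0,1} {2} {3} {4}
3–4 (3): add. Components now {0,1} {2} {3,4}
2–3 (4): add. Components now {0,1} {2,3,4}
2–4 (7): skip — 2 and 4 already connected.
1–3 (8): add. Components now {0,1,2,3,4}
Edges rejected before the tree was complete: 1.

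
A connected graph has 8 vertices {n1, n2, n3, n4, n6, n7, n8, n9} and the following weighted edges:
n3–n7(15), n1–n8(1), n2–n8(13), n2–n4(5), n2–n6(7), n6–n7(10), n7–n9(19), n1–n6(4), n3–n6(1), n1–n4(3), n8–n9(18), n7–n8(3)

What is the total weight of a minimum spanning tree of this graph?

Grow the tree from n1 using Prim:
Step 1: cheapest edge leaving the tree is n1–n8 (1); add n8.
Step 2: cheapest edge leaving the tree is n1–n4 (3); add n4.
Step 3: cheapest edge leaving the tree is n7–n8 (3); add n7.
Step 4: cheapest edge leaving the tree is n1–n6 (4); add n6.
Step 5: cheapest edge leaving the tree is n3–n6 (1); add n3.
Step 6: cheapest edge leaving the tree is n2–n4 (5); add n2.
Step 7: cheapest edge leaving the tree is n8–n9 (18); add n9.
MST edges: n1–n8, n1–n4, n7–n8, n1–n6, n3–n6, n2–n4, n8–n9; total weight 1+3+3+4+1+5+18 = 35.

35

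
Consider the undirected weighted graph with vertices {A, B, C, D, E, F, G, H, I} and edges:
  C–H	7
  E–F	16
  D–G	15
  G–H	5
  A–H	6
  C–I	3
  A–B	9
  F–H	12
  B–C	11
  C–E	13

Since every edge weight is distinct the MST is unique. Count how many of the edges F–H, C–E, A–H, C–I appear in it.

4

Kruskal: consider edges lightest-first.
C–I (3): add — endpoints in different components.
G–H (5): add — endpoints in different components.
A–H (6): add — endpoints in different components.
C–H (7): add — endpoints in different components.
A–B (9): add — endpoints in different components.
B–C (11): skip — B and C already connected.
F–H (12): add — endpoints in different components.
C–E (13): add — endpoints in different components.
D–G (15): add — endpoints in different components.
MST edge set: {C–I, G–H, A–H, C–H, A–B, F–H, C–E, D–G}.
Of the listed edges, {F–H, C–E, A–H, C–I} are in the MST → 4.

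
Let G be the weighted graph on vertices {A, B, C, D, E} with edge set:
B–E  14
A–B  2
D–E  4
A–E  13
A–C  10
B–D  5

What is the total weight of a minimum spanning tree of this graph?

21

Kruskal: consider edges lightest-first.
A–B (2): add. Components now {A,B} {C} {D} {E}
D–E (4): add. Components now {A,B} {C} {D,E}
B–D (5): add. Components now {A,B,D,E} {C}
A–C (10): add. Components now {A,B,C,D,E}
MST edges: A–B, D–E, B–D, A–C; total weight 2+4+5+10 = 21.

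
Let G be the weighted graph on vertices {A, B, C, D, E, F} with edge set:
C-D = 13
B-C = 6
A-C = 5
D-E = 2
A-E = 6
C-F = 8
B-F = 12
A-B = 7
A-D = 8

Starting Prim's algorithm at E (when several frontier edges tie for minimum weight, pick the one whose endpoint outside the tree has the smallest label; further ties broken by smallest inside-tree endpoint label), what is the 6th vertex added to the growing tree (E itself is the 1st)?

F

Prim's algorithm from E:
Step 1: frontier [D-E 2, A-E 6] → take D-E (2); add D.
Step 2: frontier [A-D 8, C-D 13, A-E 6] → take A-E (6); add A.
Step 3: frontier [A-C 5, A-B 7, C-D 13] → take A-C (5); add C.
Step 4: frontier [A-B 7, B-C 6, C-F 8] → take B-C (6); add B.
Step 5: frontier [B-F 12, C-F 8] → take C-F (8); add F.
Vertex order: E, D, A, C, B, F. The 6th vertex is F.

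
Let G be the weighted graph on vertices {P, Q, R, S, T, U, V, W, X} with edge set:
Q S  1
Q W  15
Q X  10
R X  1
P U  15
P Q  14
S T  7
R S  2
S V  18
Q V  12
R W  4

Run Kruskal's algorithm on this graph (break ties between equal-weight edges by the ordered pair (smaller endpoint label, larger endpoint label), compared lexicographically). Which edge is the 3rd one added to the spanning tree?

Sort edges by weight, then run Kruskal:
Q S (1): add — endpoints in different components.
R X (1): add — endpoints in different components.
R S (2): add — endpoints in different components.
R W (4): add — endpoints in different components.
S T (7): add — endpoints in different components.
Q X (10): skip — X and Q already connected.
Q V (12): add — endpoints in different components.
P Q (14): add — endpoints in different components.
P U (15): add — endpoints in different components.
The 3rd edge added is R S.

R-S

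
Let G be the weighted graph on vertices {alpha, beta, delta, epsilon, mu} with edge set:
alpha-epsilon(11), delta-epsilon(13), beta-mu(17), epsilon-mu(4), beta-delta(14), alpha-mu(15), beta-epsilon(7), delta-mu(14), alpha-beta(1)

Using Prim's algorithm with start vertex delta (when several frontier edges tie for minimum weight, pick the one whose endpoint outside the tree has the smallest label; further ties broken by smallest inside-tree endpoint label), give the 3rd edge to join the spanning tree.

Prim's algorithm from delta:
Step 1: cheapest edge leaving the tree is delta-epsilon (13); add epsilon.
Step 2: cheapest edge leaving the tree is epsilon-mu (4); add mu.
Step 3: cheapest edge leaving the tree is beta-epsilon (7); add beta.
Step 4: cheapest edge leaving the tree is alpha-beta (1); add alpha.
The 3rd edge added is beta-epsilon.

beta-epsilon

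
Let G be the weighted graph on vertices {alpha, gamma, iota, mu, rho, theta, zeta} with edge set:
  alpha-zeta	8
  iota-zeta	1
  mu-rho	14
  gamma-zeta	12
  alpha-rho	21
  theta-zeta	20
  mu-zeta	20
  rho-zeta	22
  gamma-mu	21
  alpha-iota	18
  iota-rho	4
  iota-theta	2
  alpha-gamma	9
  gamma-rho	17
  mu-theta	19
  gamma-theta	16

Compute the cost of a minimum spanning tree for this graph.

Prim's algorithm from theta:
Step 1: cheapest edge leaving the tree is iota-theta (2); add iota.
Step 2: cheapest edge leaving the tree is iota-zeta (1); add zeta.
Step 3: cheapest edge leaving the tree is iota-rho (4); add rho.
Step 4: cheapest edge leaving the tree is alpha-zeta (8); add alpha.
Step 5: cheapest edge leaving the tree is alpha-gamma (9); add gamma.
Step 6: cheapest edge leaving the tree is mu-rho (14); add mu.
MST edges: iota-theta, iota-zeta, iota-rho, alpha-zeta, alpha-gamma, mu-rho; total weight 2+1+4+8+9+14 = 38.

38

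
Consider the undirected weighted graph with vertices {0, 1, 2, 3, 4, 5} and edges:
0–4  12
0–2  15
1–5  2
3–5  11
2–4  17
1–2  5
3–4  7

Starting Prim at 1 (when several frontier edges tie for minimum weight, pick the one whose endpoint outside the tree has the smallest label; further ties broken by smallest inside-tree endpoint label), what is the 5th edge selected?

Prim's algorithm from 1:
Step 1: cheapest edge leaving the tree is 1–5 (2); add 5.
Step 2: cheapest edge leaving the tree is 1–2 (5); add 2.
Step 3: cheapest edge leaving the tree is 3–5 (11); add 3.
Step 4: cheapest edge leaving the tree is 3–4 (7); add 4.
Step 5: cheapest edge leaving the tree is 0–4 (12); add 0.
The 5th edge added is 0–4.

0-4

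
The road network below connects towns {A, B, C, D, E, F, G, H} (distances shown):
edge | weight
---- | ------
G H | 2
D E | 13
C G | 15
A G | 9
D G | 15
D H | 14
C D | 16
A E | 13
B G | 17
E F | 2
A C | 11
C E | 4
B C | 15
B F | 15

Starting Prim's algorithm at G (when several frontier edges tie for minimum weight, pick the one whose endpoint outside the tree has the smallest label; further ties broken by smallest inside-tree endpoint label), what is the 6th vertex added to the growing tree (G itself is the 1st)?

F

Prim's algorithm from G:
Step 1: cheapest edge leaving the tree is G H (2); add H.
Step 2: cheapest edge leaving the tree is A G (9); add A.
Step 3: cheapest edge leaving the tree is A C (11); add C.
Step 4: cheapest edge leaving the tree is C E (4); add E.
Step 5: cheapest edge leaving the tree is E F (2); add F.
Step 6: cheapest edge leaving the tree is D E (13); add D.
Step 7: cheapest edge leaving the tree is B C (15); add B.
Vertex order: G, H, A, C, E, F, D, B. The 6th vertex is F.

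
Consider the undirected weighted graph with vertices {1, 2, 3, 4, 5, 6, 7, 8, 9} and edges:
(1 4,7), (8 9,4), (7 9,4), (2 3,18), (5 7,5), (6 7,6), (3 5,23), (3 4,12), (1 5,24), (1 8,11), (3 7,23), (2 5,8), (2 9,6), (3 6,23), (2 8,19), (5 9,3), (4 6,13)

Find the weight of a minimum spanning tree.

53

Grow the tree from 7 using Prim:
Step 1: cheapest edge leaving the tree is 7 9 (4); add 9.
Step 2: cheapest edge leaving the tree is 5 9 (3); add 5.
Step 3: cheapest edge leaving the tree is 8 9 (4); add 8.
Step 4: cheapest edge leaving the tree is 2 9 (6); add 2.
Step 5: cheapest edge leaving the tree is 6 7 (6); add 6.
Step 6: cheapest edge leaving the tree is 1 8 (11); add 1.
Step 7: cheapest edge leaving the tree is 1 4 (7); add 4.
Step 8: cheapest edge leaving the tree is 3 4 (12); add 3.
MST edges: 7 9, 5 9, 8 9, 2 9, 6 7, 1 8, 1 4, 3 4; total weight 4+3+4+6+6+11+7+12 = 53.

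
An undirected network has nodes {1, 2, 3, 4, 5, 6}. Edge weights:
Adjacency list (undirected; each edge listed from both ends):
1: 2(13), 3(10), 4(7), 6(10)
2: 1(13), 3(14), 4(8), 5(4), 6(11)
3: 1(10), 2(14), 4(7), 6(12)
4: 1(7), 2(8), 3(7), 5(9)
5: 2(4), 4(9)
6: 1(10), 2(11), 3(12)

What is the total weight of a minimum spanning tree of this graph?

36

Kruskal: consider edges lightest-first.
2–5 (4): add. Components now {1} {2,5} {3} {4} {6}
1–4 (7): add. Components now {1,4} {2,5} {3} {6}
3–4 (7): add. Components now {1,3,4} {2,5} {6}
2–4 (8): add. Components now {1,2,3,4,5} {6}
4–5 (9): skip — 4 and 5 already connected.
1–3 (10): skip — 1 and 3 already connected.
1–6 (10): add. Components now {1,2,3,4,5,6}
MST edges: 2–5, 1–4, 3–4, 2–4, 1–6; total weight 4+7+7+8+10 = 36.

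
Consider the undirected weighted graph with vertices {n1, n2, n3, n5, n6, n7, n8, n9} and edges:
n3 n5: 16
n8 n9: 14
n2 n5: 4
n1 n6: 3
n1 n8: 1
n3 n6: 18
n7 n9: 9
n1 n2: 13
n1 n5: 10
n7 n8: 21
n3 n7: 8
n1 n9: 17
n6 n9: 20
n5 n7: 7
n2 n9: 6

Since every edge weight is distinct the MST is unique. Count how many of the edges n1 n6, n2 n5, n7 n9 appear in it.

Kruskal's algorithm — process edges by increasing weight (ties by edge label):
n1 n8 (1): add — endpoints in different components.
n1 n6 (3): add — endpoints in different components.
n2 n5 (4): add — endpoints in different components.
n2 n9 (6): add — endpoints in different components.
n5 n7 (7): add — endpoints in different components.
n3 n7 (8): add — endpoints in different components.
n7 n9 (9): skip — n7 and n9 already connected.
n1 n5 (10): add — endpoints in different components.
MST edge set: {n1 n8, n1 n6, n2 n5, n2 n9, n5 n7, n3 n7, n1 n5}.
Of the listed edges, {n1 n6, n2 n5} are in the MST → 2.

2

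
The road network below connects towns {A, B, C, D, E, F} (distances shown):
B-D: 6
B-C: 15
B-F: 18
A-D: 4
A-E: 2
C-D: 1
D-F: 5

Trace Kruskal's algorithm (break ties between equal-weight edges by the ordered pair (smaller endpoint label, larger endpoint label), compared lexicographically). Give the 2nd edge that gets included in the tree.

Sort edges by weight, then run Kruskal:
C-D (1): add — endpoints in different components.
A-E (2): add — endpoints in different components.
A-D (4): add — endpoints in different components.
D-F (5): add — endpoints in different components.
B-D (6): add — endpoints in different components.
The 2nd edge added is A-E.

A-E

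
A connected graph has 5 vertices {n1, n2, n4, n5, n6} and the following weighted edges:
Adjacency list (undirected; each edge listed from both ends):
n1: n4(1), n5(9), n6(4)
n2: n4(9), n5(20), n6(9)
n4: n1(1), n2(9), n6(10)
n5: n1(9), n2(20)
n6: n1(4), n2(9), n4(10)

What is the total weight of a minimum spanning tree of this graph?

23

Prim, starting at n4.
Step 1: frontier [n1 n4 1, n2 n4 9, n4 n6 10] → take n1 n4 (1); add n1.
Step 2: frontier [n1 n6 4, n1 n5 9, n2 n4 9, n4 n6 10] → take n1 n6 (4); add n6.
Step 3: frontier [n1 n5 9, n2 n4 9, n2 n6 9] → take n2 n4 (9); add n2.
Step 4: frontier [n1 n5 9, n2 n5 20] → take n1 n5 (9); add n5.
MST edges: n1 n4, n1 n6, n2 n4, n1 n5; total weight 1+4+9+9 = 23.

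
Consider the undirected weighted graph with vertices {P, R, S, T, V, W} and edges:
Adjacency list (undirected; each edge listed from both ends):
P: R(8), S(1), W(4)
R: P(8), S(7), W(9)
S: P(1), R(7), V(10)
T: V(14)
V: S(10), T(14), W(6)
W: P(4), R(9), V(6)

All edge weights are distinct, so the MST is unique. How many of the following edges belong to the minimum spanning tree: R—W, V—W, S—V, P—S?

Kruskal: consider edges lightest-first.
P—S (1): add — endpoints in different components.
P—W (4): add — endpoints in different components.
V—W (6): add — endpoints in different components.
R—S (7): add — endpoints in different components.
P—R (8): skip — R and P already connected.
R—W (9): skip — R and W already connected.
S—V (10): skip — S and V already connected.
T—V (14): add — endpoints in different components.
MST edge set: {P—S, P—W, V—W, R—S, T—V}.
Of the listed edges, {V—W, P—S} are in the MST → 2.

2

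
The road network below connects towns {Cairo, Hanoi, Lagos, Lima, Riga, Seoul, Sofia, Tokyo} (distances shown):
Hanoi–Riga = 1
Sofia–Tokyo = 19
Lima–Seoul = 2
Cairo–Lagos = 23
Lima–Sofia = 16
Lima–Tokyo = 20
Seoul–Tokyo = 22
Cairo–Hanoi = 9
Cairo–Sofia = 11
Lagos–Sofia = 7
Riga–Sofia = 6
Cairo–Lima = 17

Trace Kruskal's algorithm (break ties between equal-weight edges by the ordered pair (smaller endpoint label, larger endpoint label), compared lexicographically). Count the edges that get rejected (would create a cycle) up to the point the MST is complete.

Kruskal: consider edges lightest-first.
Hanoi–Riga (1): add — endpoints in different components.
Lima–Seoul (2): add — endpoints in different components.
Riga–Sofia (6): add — endpoints in different components.
Lagos–Sofia (7): add — endpoints in different components.
Cairo–Hanoi (9): add — endpoints in different components.
Cairo–Sofia (11): skip — Cairo and Sofia already connected.
Lima–Sofia (16): add — endpoints in different components.
Cairo–Lima (17): skip — Lima and Cairo already connected.
Sofia–Tokyo (19): add — endpoints in different components.
Edges rejected before the tree was complete: 2.

2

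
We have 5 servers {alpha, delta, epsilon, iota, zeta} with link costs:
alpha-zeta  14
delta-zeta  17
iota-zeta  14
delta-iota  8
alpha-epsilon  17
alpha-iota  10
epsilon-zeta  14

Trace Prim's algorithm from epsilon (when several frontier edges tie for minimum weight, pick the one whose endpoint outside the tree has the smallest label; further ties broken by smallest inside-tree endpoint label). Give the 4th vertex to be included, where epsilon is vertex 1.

iota

Prim's algorithm from epsilon:
Step 1: cheapest edge leaving the tree is epsilon-zeta (14); add zeta.
Step 2: cheapest edge leaving the tree is alpha-zeta (14); add alpha.
Step 3: cheapest edge leaving the tree is alpha-iota (10); add iota.
Step 4: cheapest edge leaving the tree is delta-iota (8); add delta.
Vertex order: epsilon, zeta, alpha, iota, delta. The 4th vertex is iota.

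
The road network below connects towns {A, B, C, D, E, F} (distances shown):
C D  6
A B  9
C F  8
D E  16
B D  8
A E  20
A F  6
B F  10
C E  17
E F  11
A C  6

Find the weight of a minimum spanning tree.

Sort edges by weight, then run Kruskal:
A C (6): add — endpoints in different components.
A F (6): add — endpoints in different components.
C D (6): add — endpoints in different components.
B D (8): add — endpoints in different components.
C F (8): skip — C and F already connected.
A B (9): skip — A and B already connected.
B F (10): skip — B and F already connected.
E F (11): add — endpoints in different components.
MST edges: A C, A F, C D, B D, E F; total weight 6+6+6+8+11 = 37.

37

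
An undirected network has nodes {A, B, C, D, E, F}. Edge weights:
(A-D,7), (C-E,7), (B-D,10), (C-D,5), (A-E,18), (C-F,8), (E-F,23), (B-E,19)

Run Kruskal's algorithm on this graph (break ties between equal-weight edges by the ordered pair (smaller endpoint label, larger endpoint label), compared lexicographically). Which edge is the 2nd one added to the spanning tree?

Kruskal: consider edges lightest-first.
C-D (5): add — endpoints in different components.
A-D (7): add — endpoints in different components.
C-E (7): add — endpoints in different components.
C-F (8): add — endpoints in different components.
B-D (10): add — endpoints in different components.
The 2nd edge added is A-D.

A-D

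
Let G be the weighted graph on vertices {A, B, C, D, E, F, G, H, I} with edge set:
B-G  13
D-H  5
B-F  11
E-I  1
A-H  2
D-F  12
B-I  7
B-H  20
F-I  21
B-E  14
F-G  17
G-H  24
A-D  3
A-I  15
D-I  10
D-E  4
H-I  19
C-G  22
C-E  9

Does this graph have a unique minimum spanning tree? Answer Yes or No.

Yes

Kruskal: consider edges lightest-first.
E-I (1): add — endpoints in different components.
A-H (2): add — endpoints in different components.
A-D (3): add — endpoints in different components.
D-E (4): add — endpoints in different components.
D-H (5): skip — D and H already connected.
B-I (7): add — endpoints in different components.
C-E (9): add — endpoints in different components.
D-I (10): skip — D and I already connected.
B-F (11): add — endpoints in different components.
D-F (12): skip — D and F already connected.
B-G (13): add — endpoints in different components.
Every non-tree edge has weight strictly greater than the heaviest edge on the tree path between its endpoints, so the MST is unique.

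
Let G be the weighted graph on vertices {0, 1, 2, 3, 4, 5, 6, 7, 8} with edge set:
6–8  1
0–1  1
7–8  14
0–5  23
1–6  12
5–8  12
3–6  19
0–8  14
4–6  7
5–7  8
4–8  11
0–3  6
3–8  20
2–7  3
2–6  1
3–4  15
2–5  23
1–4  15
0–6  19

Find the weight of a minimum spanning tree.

39

Kruskal: consider edges lightest-first.
0–1 (1): add — endpoints in different components.
2–6 (1): add — endpoints in different components.
6–8 (1): add — endpoints in different components.
2–7 (3): add — endpoints in different components.
0–3 (6): add — endpoints in different components.
4–6 (7): add — endpoints in different components.
5–7 (8): add — endpoints in different components.
4–8 (11): skip — 4 and 8 already connected.
1–6 (12): add — endpoints in different components.
MST edges: 0–1, 2–6, 6–8, 2–7, 0–3, 4–6, 5–7, 1–6; total weight 1+1+1+3+6+7+8+12 = 39.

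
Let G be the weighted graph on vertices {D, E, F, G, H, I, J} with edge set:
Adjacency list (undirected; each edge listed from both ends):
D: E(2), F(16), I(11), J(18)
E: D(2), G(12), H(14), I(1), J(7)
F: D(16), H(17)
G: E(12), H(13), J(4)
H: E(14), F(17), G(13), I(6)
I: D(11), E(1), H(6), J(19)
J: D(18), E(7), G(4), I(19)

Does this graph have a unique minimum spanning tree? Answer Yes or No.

Yes

Sort edges by weight, then run Kruskal:
E-I (1): add. Components now {D} {E,I} {F} {G} {H} {J}
D-E (2): add. Components now {D,E,I} {F} {G} {H} {J}
G-J (4): add. Components now {D,E,I} {F} {G,J} {H}
H-I (6): add. Components now {D,E,H,I} {F} {G,J}
E-J (7): add. Components now {D,E,G,H,I,J} {F}
D-I (11): skip — D and I already connected.
E-G (12): skip — E and G already connected.
G-H (13): skip — G and H already connected.
E-H (14): skip — E and H already connected.
D-F (16): add. Components now {D,E,F,G,H,I,J}
Every non-tree edge has weight strictly greater than the heaviest edge on the tree path between its endpoints, so the MST is unique.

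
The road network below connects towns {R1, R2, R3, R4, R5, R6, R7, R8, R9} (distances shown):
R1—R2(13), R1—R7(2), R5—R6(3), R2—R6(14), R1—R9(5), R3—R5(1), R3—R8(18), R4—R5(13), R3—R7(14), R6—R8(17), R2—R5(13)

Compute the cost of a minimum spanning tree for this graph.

67

Grow the tree from R5 using Prim:
Step 1: cheapest edge leaving the tree is R3—R5 (1); add R3.
Step 2: cheapest edge leaving the tree is R5—R6 (3); add R6.
Step 3: cheapest edge leaving the tree is R2—R5 (13); add R2.
Step 4: cheapest edge leaving the tree is R1—R2 (13); add R1.
Step 5: cheapest edge leaving the tree is R1—R7 (2); add R7.
Step 6: cheapest edge leaving the tree is R1—R9 (5); add R9.
Step 7: cheapest edge leaving the tree is R4—R5 (13); add R4.
Step 8: cheapest edge leaving the tree is R6—R8 (17); add R8.
MST edges: R3—R5, R5—R6, R2—R5, R1—R2, R1—R7, R1—R9, R4—R5, R6—R8; total weight 1+3+13+13+2+5+13+17 = 67.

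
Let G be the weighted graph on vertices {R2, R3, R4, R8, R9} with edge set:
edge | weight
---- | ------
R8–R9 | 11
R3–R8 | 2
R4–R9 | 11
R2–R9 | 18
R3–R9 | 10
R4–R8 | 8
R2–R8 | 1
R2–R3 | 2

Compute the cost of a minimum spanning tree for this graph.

Kruskal: consider edges lightest-first.
R2–R8 (1): add. Components now {R4} {R2,R8} {R9} {R3}
R2–R3 (2): add. Components now {R4} {R2,R3,R8} {R9}
R3–R8 (2): skip — R8 and R3 already connected.
R4–R8 (8): add. Components now {R2,R3,R4,R8} {R9}
R3–R9 (10): add. Components now {R2,R3,R4,R8,R9}
MST edges: R2–R8, R2–R3, R4–R8, R3–R9; total weight 1+2+8+10 = 21.

21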